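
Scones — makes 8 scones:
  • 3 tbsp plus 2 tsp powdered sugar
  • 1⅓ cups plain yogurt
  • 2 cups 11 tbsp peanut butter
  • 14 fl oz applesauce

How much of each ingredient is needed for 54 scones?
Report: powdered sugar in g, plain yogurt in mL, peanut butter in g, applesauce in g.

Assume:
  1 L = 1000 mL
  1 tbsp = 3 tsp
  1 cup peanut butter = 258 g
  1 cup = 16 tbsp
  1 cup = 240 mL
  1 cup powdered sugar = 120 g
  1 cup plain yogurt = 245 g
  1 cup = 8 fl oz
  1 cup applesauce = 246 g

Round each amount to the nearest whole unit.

Scaling factor: 54/8 = 27/4 = 6.75.
powdered sugar: (3 tbsp + 2 tsp = 11/3 tbsp) × 27/4 ÷ 16 tbsp/cup × 120 g/cup ≈ 186 g
plain yogurt: 4/3 cup × 27/4 × 240 mL/cup = 2160 mL
peanut butter: (2 cup + 11 tbsp = 2.6875 cup) × 27/4 × 258 g/cup ≈ 4680 g
applesauce: 14 fl oz × 27/4 ÷ 8 fl oz/cup × 246 g/cup ≈ 2906 g

powdered sugar: 186 g; plain yogurt: 2160 mL; peanut butter: 4680 g; applesauce: 2906 g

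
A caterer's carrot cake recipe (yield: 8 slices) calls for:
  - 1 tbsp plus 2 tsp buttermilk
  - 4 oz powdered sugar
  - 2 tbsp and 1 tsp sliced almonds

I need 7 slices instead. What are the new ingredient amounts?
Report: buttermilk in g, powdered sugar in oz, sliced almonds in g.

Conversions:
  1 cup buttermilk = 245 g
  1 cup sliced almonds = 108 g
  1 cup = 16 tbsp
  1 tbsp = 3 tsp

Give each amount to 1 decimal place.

buttermilk: 22.3 g; powdered sugar: 3.5 oz; sliced almonds: 13.8 g

Scaling factor: 7/8 = 0.875.
buttermilk: (1 tbsp + 2 tsp = 5/3 tbsp) × 7/8 ÷ 16 tbsp/cup × 245 g/cup ≈ 22.3 g
powdered sugar: 4 oz × 7/8 = 3.5 oz
sliced almonds: (2 tbsp + 1 tsp = 7/3 tbsp) × 7/8 ÷ 16 tbsp/cup × 108 g/cup ≈ 13.8 g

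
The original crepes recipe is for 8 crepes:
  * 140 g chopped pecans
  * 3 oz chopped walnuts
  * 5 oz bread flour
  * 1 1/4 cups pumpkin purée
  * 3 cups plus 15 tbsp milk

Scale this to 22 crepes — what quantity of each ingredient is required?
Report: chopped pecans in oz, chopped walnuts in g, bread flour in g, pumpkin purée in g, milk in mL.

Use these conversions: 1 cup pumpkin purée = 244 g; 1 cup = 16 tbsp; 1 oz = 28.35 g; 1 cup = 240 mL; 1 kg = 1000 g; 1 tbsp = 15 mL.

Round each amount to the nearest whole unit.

chopped pecans: 14 oz; chopped walnuts: 234 g; bread flour: 390 g; pumpkin purée: 839 g; milk: 2599 mL

Scaling factor: 22/8 = 11/4 = 2.75.
chopped pecans: 140 g × 11/4 ÷ 28.35 g/oz ≈ 14 oz
chopped walnuts: 3 oz × 11/4 × 28.35 g/oz ≈ 234 g
bread flour: 5 oz × 11/4 × 28.35 g/oz ≈ 390 g
pumpkin purée: 1.25 cup × 11/4 × 244 g/cup ≈ 839 g
milk: (3 cup + 15 tbsp = 3.9375 cup) × 11/4 × 240 mL/cup ≈ 2599 mL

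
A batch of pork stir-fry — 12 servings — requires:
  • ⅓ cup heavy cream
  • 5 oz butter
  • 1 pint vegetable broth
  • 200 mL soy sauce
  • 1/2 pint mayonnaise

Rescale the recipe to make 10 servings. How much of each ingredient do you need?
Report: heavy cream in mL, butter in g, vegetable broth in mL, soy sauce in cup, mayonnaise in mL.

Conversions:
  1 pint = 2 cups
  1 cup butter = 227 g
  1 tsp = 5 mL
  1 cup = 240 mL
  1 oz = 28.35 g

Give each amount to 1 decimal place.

heavy cream: 66.7 mL; butter: 118.1 g; vegetable broth: 400.0 mL; soy sauce: 0.7 cup; mayonnaise: 200.0 mL

Scaling factor: 10/12 = 5/6.
heavy cream: 1/3 cup × 5/6 × 240 mL/cup ≈ 66.7 mL
butter: 5 oz × 5/6 × 28.35 g/oz ≈ 118.1 g
vegetable broth: 1 pint × 5/6 × 2 cup/pint × 240 mL/cup = 400.0 mL
soy sauce: 200 mL × 5/6 ÷ 240 mL/cup ≈ 0.7 cup
mayonnaise: 0.5 pint × 5/6 × 2 cup/pint × 240 mL/cup = 200.0 mL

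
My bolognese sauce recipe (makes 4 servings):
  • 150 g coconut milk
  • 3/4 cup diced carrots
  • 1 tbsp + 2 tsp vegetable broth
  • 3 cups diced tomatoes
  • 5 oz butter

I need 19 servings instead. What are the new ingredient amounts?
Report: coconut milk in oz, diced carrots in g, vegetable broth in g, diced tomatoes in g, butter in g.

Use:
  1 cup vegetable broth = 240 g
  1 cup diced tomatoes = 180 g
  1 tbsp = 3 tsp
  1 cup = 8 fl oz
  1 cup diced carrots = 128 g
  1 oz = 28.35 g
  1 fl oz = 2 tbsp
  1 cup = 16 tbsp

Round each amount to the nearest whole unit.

Scaling factor: 19/4 = 4.75.
coconut milk: 150 g × 19/4 ÷ 28.35 g/oz ≈ 25 oz
diced carrots: 0.75 cup × 19/4 × 128 g/cup = 456 g
vegetable broth: (1 tbsp + 2 tsp = 5/3 tbsp) × 19/4 ÷ 16 tbsp/cup × 240 g/cup ≈ 119 g
diced tomatoes: 3 cup × 19/4 × 180 g/cup = 2565 g
butter: 5 oz × 19/4 × 28.35 g/oz ≈ 673 g

coconut milk: 25 oz; diced carrots: 456 g; vegetable broth: 119 g; diced tomatoes: 2565 g; butter: 673 g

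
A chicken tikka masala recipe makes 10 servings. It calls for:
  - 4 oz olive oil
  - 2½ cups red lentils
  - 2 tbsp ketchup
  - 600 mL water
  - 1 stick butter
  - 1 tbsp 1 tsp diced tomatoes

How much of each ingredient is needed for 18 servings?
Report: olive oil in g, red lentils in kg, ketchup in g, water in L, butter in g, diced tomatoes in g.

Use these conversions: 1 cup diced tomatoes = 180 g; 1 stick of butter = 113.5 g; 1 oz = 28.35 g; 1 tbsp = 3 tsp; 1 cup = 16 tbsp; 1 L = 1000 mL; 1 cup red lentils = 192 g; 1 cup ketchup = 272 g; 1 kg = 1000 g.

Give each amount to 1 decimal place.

Scaling factor: 18/10 = 9/5 = 1.8.
olive oil: 4 oz × 9/5 × 28.35 g/oz ≈ 204.1 g
red lentils: 2.5 cup × 9/5 × 192 g/cup ÷ 1000 g/kg ≈ 0.9 kg
ketchup: 2 tbsp × 9/5 ÷ 16 tbsp/cup × 272 g/cup = 61.2 g
water: 600 mL × 9/5 ÷ 1000 mL/L ≈ 1.1 L
butter: 1 stick × 9/5 × 113.5 g/stick = 204.3 g
diced tomatoes: (1 tbsp + 1 tsp = 4/3 tbsp) × 9/5 ÷ 16 tbsp/cup × 180 g/cup = 27.0 g

olive oil: 204.1 g; red lentils: 0.9 kg; ketchup: 61.2 g; water: 1.1 L; butter: 204.3 g; diced tomatoes: 27.0 g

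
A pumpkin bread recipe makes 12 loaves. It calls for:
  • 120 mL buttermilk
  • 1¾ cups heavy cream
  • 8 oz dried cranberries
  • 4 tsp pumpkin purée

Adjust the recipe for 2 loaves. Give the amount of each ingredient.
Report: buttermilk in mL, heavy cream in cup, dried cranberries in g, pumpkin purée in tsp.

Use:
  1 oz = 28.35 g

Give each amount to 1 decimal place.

buttermilk: 20.0 mL; heavy cream: 0.3 cup; dried cranberries: 37.8 g; pumpkin purée: 0.7 tsp

Scaling factor: 2/12 = 1/6.
buttermilk: 120 mL × 1/6 = 20.0 mL
heavy cream: 1.75 cup × 1/6 ≈ 0.3 cup
dried cranberries: 8 oz × 1/6 × 28.35 g/oz = 37.8 g
pumpkin purée: 4 tsp × 1/6 ≈ 0.7 tsp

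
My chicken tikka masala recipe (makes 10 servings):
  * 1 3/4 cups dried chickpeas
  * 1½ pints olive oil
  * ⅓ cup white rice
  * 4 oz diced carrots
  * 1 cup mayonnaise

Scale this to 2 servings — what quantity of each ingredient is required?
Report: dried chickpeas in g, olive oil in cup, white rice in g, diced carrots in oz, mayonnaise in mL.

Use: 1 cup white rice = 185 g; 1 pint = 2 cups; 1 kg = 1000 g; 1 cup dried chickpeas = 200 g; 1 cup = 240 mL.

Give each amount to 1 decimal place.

Scaling factor: 2/10 = 1/5 = 0.2.
dried chickpeas: 1.75 cup × 1/5 × 200 g/cup = 70.0 g
olive oil: 1.5 pint × 1/5 × 2 cup/pint = 0.6 cup
white rice: 1/3 cup × 1/5 × 185 g/cup ≈ 12.3 g
diced carrots: 4 oz × 1/5 = 0.8 oz
mayonnaise: 1 cup × 1/5 × 240 mL/cup = 48.0 mL

dried chickpeas: 70.0 g; olive oil: 0.6 cup; white rice: 12.3 g; diced carrots: 0.8 oz; mayonnaise: 48.0 mL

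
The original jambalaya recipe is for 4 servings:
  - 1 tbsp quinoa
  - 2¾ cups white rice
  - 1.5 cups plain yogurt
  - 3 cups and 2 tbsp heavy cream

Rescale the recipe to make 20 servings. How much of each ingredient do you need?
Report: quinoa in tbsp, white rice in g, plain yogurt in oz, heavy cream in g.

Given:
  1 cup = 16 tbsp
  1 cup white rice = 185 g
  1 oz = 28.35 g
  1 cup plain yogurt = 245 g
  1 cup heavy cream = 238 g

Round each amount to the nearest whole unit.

quinoa: 5 tbsp; white rice: 2544 g; plain yogurt: 65 oz; heavy cream: 3719 g

Scaling factor: 20/4 = 5.
quinoa: 1 tbsp × 5 = 5 tbsp
white rice: 2.75 cup × 5 × 185 g/cup ≈ 2544 g
plain yogurt: 1.5 cup × 5 × 245 g/cup ÷ 28.35 g/oz ≈ 65 oz
heavy cream: (3 cup + 2 tbsp = 3.125 cup) × 5 × 238 g/cup ≈ 3719 g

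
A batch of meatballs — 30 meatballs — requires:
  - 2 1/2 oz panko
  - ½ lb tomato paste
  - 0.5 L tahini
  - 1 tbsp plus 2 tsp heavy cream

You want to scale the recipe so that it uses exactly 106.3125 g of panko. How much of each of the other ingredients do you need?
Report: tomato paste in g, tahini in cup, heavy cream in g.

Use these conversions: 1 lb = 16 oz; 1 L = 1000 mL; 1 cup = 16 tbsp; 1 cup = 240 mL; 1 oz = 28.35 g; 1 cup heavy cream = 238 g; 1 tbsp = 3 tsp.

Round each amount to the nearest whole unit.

The original recipe has 70.875 g of panko, so the scaling factor is 106.3125 ÷ 70.875 = 3/2 = 1.5.
tomato paste: 0.5 lb × 3/2 × 16 oz/lb × 28.35 g/oz ≈ 340 g
tahini: 0.5 L × 3/2 × 1000 mL/L ÷ 240 mL/cup ≈ 3 cup
heavy cream: (1 tbsp + 2 tsp = 5/3 tbsp) × 3/2 ÷ 16 tbsp/cup × 238 g/cup ≈ 37 g

tomato paste: 340 g; tahini: 3 cup; heavy cream: 37 g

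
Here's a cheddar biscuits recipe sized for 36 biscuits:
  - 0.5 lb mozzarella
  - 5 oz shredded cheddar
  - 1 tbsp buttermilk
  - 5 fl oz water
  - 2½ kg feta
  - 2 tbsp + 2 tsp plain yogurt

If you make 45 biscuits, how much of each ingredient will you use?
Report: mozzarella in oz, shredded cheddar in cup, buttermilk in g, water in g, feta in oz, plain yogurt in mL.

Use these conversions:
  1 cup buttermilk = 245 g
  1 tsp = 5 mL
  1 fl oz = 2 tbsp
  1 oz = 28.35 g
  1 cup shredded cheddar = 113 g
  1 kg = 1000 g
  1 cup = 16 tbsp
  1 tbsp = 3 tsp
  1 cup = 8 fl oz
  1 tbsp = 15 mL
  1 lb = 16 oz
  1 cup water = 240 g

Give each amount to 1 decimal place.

mozzarella: 10.0 oz; shredded cheddar: 1.6 cup; buttermilk: 19.1 g; water: 187.5 g; feta: 110.2 oz; plain yogurt: 50.0 mL

Scaling factor: 45/36 = 5/4 = 1.25.
mozzarella: 0.5 lb × 5/4 × 16 oz/lb = 10.0 oz
shredded cheddar: 5 oz × 5/4 × 28.35 g/oz ÷ 113 g/cup ≈ 1.6 cup
buttermilk: 1 tbsp × 5/4 ÷ 16 tbsp/cup × 245 g/cup ≈ 19.1 g
water: 5 fl oz × 5/4 ÷ 8 fl oz/cup × 240 g/cup = 187.5 g
feta: 2.5 kg × 5/4 × 1000 g/kg ÷ 28.35 g/oz ≈ 110.2 oz
plain yogurt: (2 tbsp + 2 tsp = 8/3 tbsp) × 5/4 × 15 mL/tbsp = 50.0 mL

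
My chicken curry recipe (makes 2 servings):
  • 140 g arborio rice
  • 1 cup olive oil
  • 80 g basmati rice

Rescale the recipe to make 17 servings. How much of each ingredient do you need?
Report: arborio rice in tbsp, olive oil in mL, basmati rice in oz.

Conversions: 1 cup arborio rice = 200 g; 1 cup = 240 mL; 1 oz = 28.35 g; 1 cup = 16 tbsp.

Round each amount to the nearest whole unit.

arborio rice: 95 tbsp; olive oil: 2040 mL; basmati rice: 24 oz

Scaling factor: 17/2 = 8.5.
arborio rice: 140 g × 17/2 ÷ 200 g/cup × 16 tbsp/cup ≈ 95 tbsp
olive oil: 1 cup × 17/2 × 240 mL/cup = 2040 mL
basmati rice: 80 g × 17/2 ÷ 28.35 g/oz ≈ 24 oz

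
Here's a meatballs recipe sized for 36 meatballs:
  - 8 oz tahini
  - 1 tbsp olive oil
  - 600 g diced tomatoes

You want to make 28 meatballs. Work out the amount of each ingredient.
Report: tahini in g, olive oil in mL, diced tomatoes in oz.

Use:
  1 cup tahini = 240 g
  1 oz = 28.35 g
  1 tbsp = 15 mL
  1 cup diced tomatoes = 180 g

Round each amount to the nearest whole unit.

tahini: 176 g; olive oil: 12 mL; diced tomatoes: 16 oz

Scaling factor: 28/36 = 7/9.
tahini: 8 oz × 7/9 × 28.35 g/oz ≈ 176 g
olive oil: 1 tbsp × 7/9 × 15 mL/tbsp ≈ 12 mL
diced tomatoes: 600 g × 7/9 ÷ 28.35 g/oz ≈ 16 oz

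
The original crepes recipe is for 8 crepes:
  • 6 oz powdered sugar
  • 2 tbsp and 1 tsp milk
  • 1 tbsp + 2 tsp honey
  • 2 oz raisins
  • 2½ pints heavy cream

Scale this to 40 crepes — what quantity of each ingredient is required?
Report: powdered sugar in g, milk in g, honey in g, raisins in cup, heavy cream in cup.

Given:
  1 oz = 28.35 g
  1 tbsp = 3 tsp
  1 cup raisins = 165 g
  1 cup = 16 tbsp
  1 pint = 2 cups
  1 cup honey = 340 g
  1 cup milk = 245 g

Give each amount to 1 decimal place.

Scaling factor: 40/8 = 5.
powdered sugar: 6 oz × 5 × 28.35 g/oz = 850.5 g
milk: (2 tbsp + 1 tsp = 7/3 tbsp) × 5 ÷ 16 tbsp/cup × 245 g/cup ≈ 178.6 g
honey: (1 tbsp + 2 tsp = 5/3 tbsp) × 5 ÷ 16 tbsp/cup × 340 g/cup ≈ 177.1 g
raisins: 2 oz × 5 × 28.35 g/oz ÷ 165 g/cup ≈ 1.7 cup
heavy cream: 2.5 pint × 5 × 2 cup/pint = 25.0 cup

powdered sugar: 850.5 g; milk: 178.6 g; honey: 177.1 g; raisins: 1.7 cup; heavy cream: 25.0 cup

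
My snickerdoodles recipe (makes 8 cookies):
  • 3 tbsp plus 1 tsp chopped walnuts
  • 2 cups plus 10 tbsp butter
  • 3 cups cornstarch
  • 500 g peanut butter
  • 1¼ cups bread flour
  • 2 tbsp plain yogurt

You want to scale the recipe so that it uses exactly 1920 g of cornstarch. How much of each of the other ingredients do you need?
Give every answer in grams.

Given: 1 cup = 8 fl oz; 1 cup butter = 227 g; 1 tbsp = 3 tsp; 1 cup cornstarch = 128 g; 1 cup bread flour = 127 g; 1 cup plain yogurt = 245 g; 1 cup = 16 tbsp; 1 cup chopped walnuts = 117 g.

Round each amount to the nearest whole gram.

chopped walnuts: 122 g; butter: 2979 g; peanut butter: 2500 g; bread flour: 794 g; plain yogurt: 153 g

The original recipe has 384 g of cornstarch, so the scaling factor is 1920 ÷ 384 = 5.
chopped walnuts: (3 tbsp + 1 tsp = 10/3 tbsp) × 5 ÷ 16 tbsp/cup × 117 g/cup ≈ 122 g
butter: (2 cup + 10 tbsp = 2.625 cup) × 5 × 227 g/cup ≈ 2979 g
peanut butter: 500 g × 5 = 2500 g
bread flour: 1.25 cup × 5 × 127 g/cup ≈ 794 g
plain yogurt: 2 tbsp × 5 ÷ 16 tbsp/cup × 245 g/cup ≈ 153 g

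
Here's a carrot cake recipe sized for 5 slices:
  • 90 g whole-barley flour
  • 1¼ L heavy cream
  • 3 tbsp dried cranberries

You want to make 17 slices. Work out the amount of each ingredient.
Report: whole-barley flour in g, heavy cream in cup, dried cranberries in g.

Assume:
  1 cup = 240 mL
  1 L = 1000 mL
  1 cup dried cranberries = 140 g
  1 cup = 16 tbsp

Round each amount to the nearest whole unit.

Scaling factor: 17/5 = 3.4.
whole-barley flour: 90 g × 17/5 = 306 g
heavy cream: 1.25 L × 17/5 × 1000 mL/L ÷ 240 mL/cup ≈ 18 cup
dried cranberries: 3 tbsp × 17/5 ÷ 16 tbsp/cup × 140 g/cup ≈ 89 g

whole-barley flour: 306 g; heavy cream: 18 cup; dried cranberries: 89 g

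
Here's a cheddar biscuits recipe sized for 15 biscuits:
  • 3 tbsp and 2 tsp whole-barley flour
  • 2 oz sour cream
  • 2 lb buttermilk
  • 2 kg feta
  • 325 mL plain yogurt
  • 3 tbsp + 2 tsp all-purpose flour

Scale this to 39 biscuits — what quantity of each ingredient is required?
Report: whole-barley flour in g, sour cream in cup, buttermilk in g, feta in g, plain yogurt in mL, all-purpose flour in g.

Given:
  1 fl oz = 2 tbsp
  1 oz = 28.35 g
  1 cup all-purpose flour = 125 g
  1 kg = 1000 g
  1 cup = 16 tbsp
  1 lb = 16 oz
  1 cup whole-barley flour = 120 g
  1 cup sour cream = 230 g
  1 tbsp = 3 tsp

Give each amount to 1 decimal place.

Scaling factor: 39/15 = 13/5 = 2.6.
whole-barley flour: (3 tbsp + 2 tsp = 11/3 tbsp) × 13/5 ÷ 16 tbsp/cup × 120 g/cup = 71.5 g
sour cream: 2 oz × 13/5 × 28.35 g/oz ÷ 230 g/cup ≈ 0.6 cup
buttermilk: 2 lb × 13/5 × 16 oz/lb × 28.35 g/oz ≈ 2358.7 g
feta: 2 kg × 13/5 × 1000 g/kg = 5200.0 g
plain yogurt: 325 mL × 13/5 = 845.0 mL
all-purpose flour: (3 tbsp + 2 tsp = 11/3 tbsp) × 13/5 ÷ 16 tbsp/cup × 125 g/cup ≈ 74.5 g

whole-barley flour: 71.5 g; sour cream: 0.6 cup; buttermilk: 2358.7 g; feta: 5200.0 g; plain yogurt: 845.0 mL; all-purpose flour: 74.5 g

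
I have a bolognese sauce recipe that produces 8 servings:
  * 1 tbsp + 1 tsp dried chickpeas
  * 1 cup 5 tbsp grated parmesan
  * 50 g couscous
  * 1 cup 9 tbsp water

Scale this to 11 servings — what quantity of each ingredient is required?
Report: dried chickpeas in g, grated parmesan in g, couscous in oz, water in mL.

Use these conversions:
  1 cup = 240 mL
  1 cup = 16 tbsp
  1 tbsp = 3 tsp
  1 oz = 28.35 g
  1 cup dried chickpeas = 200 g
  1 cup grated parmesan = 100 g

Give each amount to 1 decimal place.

dried chickpeas: 22.9 g; grated parmesan: 180.5 g; couscous: 2.4 oz; water: 515.6 mL

Scaling factor: 11/8 = 1.375.
dried chickpeas: (1 tbsp + 1 tsp = 4/3 tbsp) × 11/8 ÷ 16 tbsp/cup × 200 g/cup ≈ 22.9 g
grated parmesan: (1 cup + 5 tbsp = 1.3125 cup) × 11/8 × 100 g/cup ≈ 180.5 g
couscous: 50 g × 11/8 ÷ 28.35 g/oz ≈ 2.4 oz
water: (1 cup + 9 tbsp = 1.5625 cup) × 11/8 × 240 mL/cup ≈ 515.6 mL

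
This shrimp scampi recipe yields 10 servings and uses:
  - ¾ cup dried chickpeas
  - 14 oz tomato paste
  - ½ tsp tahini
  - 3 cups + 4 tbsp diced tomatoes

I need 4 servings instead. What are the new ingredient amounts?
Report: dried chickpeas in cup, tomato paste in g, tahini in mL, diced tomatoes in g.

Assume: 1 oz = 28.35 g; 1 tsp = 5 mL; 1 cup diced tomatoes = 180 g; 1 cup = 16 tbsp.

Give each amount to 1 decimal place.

dried chickpeas: 0.3 cup; tomato paste: 158.8 g; tahini: 1.0 mL; diced tomatoes: 234.0 g

Scaling factor: 4/10 = 2/5 = 0.4.
dried chickpeas: 0.75 cup × 2/5 = 0.3 cup
tomato paste: 14 oz × 2/5 × 28.35 g/oz ≈ 158.8 g
tahini: 0.5 tsp × 2/5 × 5 mL/tsp = 1.0 mL
diced tomatoes: (3 cup + 4 tbsp = 3.25 cup) × 2/5 × 180 g/cup = 234.0 g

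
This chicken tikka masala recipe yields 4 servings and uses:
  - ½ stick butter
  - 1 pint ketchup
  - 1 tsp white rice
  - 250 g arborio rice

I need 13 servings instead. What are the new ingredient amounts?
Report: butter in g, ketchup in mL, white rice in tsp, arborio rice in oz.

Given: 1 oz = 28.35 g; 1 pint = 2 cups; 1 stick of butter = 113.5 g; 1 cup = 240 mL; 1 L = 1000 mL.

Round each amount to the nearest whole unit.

Scaling factor: 13/4 = 3.25.
butter: 0.5 stick × 13/4 × 113.5 g/stick ≈ 184 g
ketchup: 1 pint × 13/4 × 2 cup/pint × 240 mL/cup = 1560 mL
white rice: 1 tsp × 13/4 ≈ 3 tsp
arborio rice: 250 g × 13/4 ÷ 28.35 g/oz ≈ 29 oz

butter: 184 g; ketchup: 1560 mL; white rice: 3 tsp; arborio rice: 29 oz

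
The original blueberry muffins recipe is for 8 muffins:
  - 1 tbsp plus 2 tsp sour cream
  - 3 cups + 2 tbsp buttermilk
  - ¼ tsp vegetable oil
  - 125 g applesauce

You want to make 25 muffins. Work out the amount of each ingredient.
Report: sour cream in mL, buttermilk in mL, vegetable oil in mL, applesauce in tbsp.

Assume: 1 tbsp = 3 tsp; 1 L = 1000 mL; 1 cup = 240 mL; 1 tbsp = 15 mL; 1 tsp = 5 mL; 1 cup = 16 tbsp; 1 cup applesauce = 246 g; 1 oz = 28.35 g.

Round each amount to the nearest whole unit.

Scaling factor: 25/8 = 3.125.
sour cream: (1 tbsp + 2 tsp = 5/3 tbsp) × 25/8 × 15 mL/tbsp ≈ 78 mL
buttermilk: (3 cup + 2 tbsp = 3.125 cup) × 25/8 × 240 mL/cup ≈ 2344 mL
vegetable oil: 0.25 tsp × 25/8 × 5 mL/tsp ≈ 4 mL
applesauce: 125 g × 25/8 ÷ 246 g/cup × 16 tbsp/cup ≈ 25 tbsp

sour cream: 78 mL; buttermilk: 2344 mL; vegetable oil: 4 mL; applesauce: 25 tbsp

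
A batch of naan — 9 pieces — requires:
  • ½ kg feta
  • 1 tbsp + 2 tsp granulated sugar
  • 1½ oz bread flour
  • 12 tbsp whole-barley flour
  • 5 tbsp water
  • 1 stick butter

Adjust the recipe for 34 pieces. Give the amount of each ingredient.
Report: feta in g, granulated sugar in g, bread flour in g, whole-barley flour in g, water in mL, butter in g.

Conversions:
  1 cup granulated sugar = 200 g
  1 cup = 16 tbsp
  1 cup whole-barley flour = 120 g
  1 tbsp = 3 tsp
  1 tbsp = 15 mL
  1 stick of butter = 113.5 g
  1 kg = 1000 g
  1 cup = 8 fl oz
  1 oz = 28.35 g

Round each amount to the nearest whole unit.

Scaling factor: 34/9.
feta: 0.5 kg × 34/9 × 1000 g/kg ≈ 1889 g
granulated sugar: (1 tbsp + 2 tsp = 5/3 tbsp) × 34/9 ÷ 16 tbsp/cup × 200 g/cup ≈ 79 g
bread flour: 1.5 oz × 34/9 × 28.35 g/oz ≈ 161 g
whole-barley flour: 12 tbsp × 34/9 ÷ 16 tbsp/cup × 120 g/cup = 340 g
water: 5 tbsp × 34/9 × 15 mL/tbsp ≈ 283 mL
butter: 1 stick × 34/9 × 113.5 g/stick ≈ 429 g

feta: 1889 g; granulated sugar: 79 g; bread flour: 161 g; whole-barley flour: 340 g; water: 283 mL; butter: 429 g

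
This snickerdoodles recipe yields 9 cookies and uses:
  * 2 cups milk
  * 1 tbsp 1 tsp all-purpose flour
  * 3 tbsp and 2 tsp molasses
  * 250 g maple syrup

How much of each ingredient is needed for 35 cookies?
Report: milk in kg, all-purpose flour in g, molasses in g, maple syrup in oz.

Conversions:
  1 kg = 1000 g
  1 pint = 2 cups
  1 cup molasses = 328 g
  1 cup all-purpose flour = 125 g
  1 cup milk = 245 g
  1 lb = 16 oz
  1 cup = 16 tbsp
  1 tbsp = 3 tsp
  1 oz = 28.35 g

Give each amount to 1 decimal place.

milk: 1.9 kg; all-purpose flour: 40.5 g; molasses: 292.3 g; maple syrup: 34.3 oz

Scaling factor: 35/9.
milk: 2 cup × 35/9 × 245 g/cup ÷ 1000 g/kg ≈ 1.9 kg
all-purpose flour: (1 tbsp + 1 tsp = 4/3 tbsp) × 35/9 ÷ 16 tbsp/cup × 125 g/cup ≈ 40.5 g
molasses: (3 tbsp + 2 tsp = 11/3 tbsp) × 35/9 ÷ 16 tbsp/cup × 328 g/cup ≈ 292.3 g
maple syrup: 250 g × 35/9 ÷ 28.35 g/oz ≈ 34.3 oz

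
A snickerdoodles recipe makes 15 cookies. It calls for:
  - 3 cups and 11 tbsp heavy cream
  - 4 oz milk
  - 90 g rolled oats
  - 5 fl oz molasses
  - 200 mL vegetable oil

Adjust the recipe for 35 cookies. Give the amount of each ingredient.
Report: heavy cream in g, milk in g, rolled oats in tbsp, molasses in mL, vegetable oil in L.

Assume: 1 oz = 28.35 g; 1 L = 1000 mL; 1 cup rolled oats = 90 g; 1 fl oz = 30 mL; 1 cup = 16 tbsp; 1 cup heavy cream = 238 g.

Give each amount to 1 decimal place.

Scaling factor: 35/15 = 7/3.
heavy cream: (3 cup + 11 tbsp = 3.6875 cup) × 7/3 × 238 g/cup ≈ 2047.8 g
milk: 4 oz × 7/3 × 28.35 g/oz = 264.6 g
rolled oats: 90 g × 7/3 ÷ 90 g/cup × 16 tbsp/cup ≈ 37.3 tbsp
molasses: 5 fl oz × 7/3 × 30 mL/fl oz = 350.0 mL
vegetable oil: 200 mL × 7/3 ÷ 1000 mL/L ≈ 0.5 L

heavy cream: 2047.8 g; milk: 264.6 g; rolled oats: 37.3 tbsp; molasses: 350.0 mL; vegetable oil: 0.5 L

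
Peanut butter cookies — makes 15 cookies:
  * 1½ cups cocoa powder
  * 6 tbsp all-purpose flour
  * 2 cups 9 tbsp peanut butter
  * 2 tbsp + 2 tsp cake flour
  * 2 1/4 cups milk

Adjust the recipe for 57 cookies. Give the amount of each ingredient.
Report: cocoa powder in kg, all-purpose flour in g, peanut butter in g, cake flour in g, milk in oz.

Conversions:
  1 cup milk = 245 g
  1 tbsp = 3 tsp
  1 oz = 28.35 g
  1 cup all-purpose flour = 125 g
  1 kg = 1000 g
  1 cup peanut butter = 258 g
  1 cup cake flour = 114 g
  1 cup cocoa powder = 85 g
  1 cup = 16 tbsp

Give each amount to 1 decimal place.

cocoa powder: 0.5 kg; all-purpose flour: 178.1 g; peanut butter: 2512.3 g; cake flour: 72.2 g; milk: 73.9 oz

Scaling factor: 57/15 = 19/5 = 3.8.
cocoa powder: 1.5 cup × 19/5 × 85 g/cup ÷ 1000 g/kg ≈ 0.5 kg
all-purpose flour: 6 tbsp × 19/5 ÷ 16 tbsp/cup × 125 g/cup ≈ 178.1 g
peanut butter: (2 cup + 9 tbsp = 2.5625 cup) × 19/5 × 258 g/cup ≈ 2512.3 g
cake flour: (2 tbsp + 2 tsp = 8/3 tbsp) × 19/5 ÷ 16 tbsp/cup × 114 g/cup = 72.2 g
milk: 2.25 cup × 19/5 × 245 g/cup ÷ 28.35 g/oz ≈ 73.9 oz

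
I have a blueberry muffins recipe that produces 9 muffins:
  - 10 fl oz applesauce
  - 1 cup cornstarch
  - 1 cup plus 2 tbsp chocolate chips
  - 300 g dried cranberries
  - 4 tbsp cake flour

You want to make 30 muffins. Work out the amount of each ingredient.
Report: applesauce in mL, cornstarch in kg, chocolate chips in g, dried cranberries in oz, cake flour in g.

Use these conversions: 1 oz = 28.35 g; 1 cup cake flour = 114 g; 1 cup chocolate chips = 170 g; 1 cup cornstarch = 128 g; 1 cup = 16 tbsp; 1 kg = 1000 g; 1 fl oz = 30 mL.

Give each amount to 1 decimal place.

Scaling factor: 30/9 = 10/3.
applesauce: 10 fl oz × 10/3 × 30 mL/fl oz = 1000.0 mL
cornstarch: 1 cup × 10/3 × 128 g/cup ÷ 1000 g/kg ≈ 0.4 kg
chocolate chips: (1 cup + 2 tbsp = 1.125 cup) × 10/3 × 170 g/cup = 637.5 g
dried cranberries: 300 g × 10/3 ÷ 28.35 g/oz ≈ 35.3 oz
cake flour: 4 tbsp × 10/3 ÷ 16 tbsp/cup × 114 g/cup = 95.0 g

applesauce: 1000.0 mL; cornstarch: 0.4 kg; chocolate chips: 637.5 g; dried cranberries: 35.3 oz; cake flour: 95.0 g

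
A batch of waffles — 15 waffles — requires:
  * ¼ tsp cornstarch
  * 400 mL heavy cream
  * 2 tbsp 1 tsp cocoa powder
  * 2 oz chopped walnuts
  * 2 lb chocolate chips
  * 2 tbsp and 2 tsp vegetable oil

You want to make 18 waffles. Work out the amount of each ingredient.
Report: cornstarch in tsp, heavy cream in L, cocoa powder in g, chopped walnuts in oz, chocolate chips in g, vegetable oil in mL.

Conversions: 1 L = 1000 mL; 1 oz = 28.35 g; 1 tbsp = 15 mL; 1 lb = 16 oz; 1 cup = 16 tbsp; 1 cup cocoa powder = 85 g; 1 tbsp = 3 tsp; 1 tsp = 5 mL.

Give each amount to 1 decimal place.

cornstarch: 0.3 tsp; heavy cream: 0.5 L; cocoa powder: 14.9 g; chopped walnuts: 2.4 oz; chocolate chips: 1088.6 g; vegetable oil: 48.0 mL

Scaling factor: 18/15 = 6/5 = 1.2.
cornstarch: 0.25 tsp × 6/5 = 0.3 tsp
heavy cream: 400 mL × 6/5 ÷ 1000 mL/L ≈ 0.5 L
cocoa powder: (2 tbsp + 1 tsp = 7/3 tbsp) × 6/5 ÷ 16 tbsp/cup × 85 g/cup ≈ 14.9 g
chopped walnuts: 2 oz × 6/5 = 2.4 oz
chocolate chips: 2 lb × 6/5 × 16 oz/lb × 28.35 g/oz ≈ 1088.6 g
vegetable oil: (2 tbsp + 2 tsp = 8/3 tbsp) × 6/5 × 15 mL/tbsp = 48.0 mL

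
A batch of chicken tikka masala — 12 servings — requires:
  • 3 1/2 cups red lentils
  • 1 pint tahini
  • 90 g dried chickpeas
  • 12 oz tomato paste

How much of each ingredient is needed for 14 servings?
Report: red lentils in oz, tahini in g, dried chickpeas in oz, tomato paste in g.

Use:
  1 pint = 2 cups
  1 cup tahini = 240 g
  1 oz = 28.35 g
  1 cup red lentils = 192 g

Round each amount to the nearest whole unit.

red lentils: 28 oz; tahini: 560 g; dried chickpeas: 4 oz; tomato paste: 397 g

Scaling factor: 14/12 = 7/6.
red lentils: 3.5 cup × 7/6 × 192 g/cup ÷ 28.35 g/oz ≈ 28 oz
tahini: 1 pint × 7/6 × 2 cup/pint × 240 g/cup = 560 g
dried chickpeas: 90 g × 7/6 ÷ 28.35 g/oz ≈ 4 oz
tomato paste: 12 oz × 7/6 × 28.35 g/oz ≈ 397 g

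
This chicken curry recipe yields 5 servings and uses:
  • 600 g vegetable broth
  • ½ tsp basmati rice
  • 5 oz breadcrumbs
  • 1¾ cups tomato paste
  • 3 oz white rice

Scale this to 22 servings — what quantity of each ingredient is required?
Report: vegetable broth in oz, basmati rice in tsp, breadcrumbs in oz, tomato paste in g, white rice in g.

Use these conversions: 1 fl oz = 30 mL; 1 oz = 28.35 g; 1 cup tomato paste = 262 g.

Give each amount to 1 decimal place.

Scaling factor: 22/5 = 4.4.
vegetable broth: 600 g × 22/5 ÷ 28.35 g/oz ≈ 93.1 oz
basmati rice: 0.5 tsp × 22/5 = 2.2 tsp
breadcrumbs: 5 oz × 22/5 = 22.0 oz
tomato paste: 1.75 cup × 22/5 × 262 g/cup = 2017.4 g
white rice: 3 oz × 22/5 × 28.35 g/oz ≈ 374.2 g

vegetable broth: 93.1 oz; basmati rice: 2.2 tsp; breadcrumbs: 22.0 oz; tomato paste: 2017.4 g; white rice: 374.2 g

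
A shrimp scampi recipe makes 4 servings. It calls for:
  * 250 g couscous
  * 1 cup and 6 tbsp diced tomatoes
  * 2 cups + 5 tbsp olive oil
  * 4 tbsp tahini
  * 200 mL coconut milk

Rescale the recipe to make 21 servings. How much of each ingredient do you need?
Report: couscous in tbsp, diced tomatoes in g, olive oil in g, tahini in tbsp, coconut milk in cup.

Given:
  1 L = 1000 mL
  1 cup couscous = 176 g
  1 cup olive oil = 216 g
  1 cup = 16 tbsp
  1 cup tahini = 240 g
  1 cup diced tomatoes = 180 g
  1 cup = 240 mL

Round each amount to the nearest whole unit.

couscous: 119 tbsp; diced tomatoes: 1299 g; olive oil: 2622 g; tahini: 21 tbsp; coconut milk: 4 cup

Scaling factor: 21/4 = 5.25.
couscous: 250 g × 21/4 ÷ 176 g/cup × 16 tbsp/cup ≈ 119 tbsp
diced tomatoes: (1 cup + 6 tbsp = 1.375 cup) × 21/4 × 180 g/cup ≈ 1299 g
olive oil: (2 cup + 5 tbsp = 2.3125 cup) × 21/4 × 216 g/cup ≈ 2622 g
tahini: 4 tbsp × 21/4 = 21 tbsp
coconut milk: 200 mL × 21/4 ÷ 240 mL/cup ≈ 4 cup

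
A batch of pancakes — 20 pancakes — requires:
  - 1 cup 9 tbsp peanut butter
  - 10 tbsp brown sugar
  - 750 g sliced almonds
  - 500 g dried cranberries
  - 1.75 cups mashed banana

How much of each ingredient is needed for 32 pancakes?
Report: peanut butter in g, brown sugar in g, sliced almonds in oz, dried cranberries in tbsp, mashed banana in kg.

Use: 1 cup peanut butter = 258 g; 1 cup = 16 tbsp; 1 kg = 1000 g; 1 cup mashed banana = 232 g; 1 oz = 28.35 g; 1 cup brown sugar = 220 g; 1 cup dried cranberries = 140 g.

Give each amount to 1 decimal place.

peanut butter: 645.0 g; brown sugar: 220.0 g; sliced almonds: 42.3 oz; dried cranberries: 91.4 tbsp; mashed banana: 0.6 kg

Scaling factor: 32/20 = 8/5 = 1.6.
peanut butter: (1 cup + 9 tbsp = 1.5625 cup) × 8/5 × 258 g/cup = 645.0 g
brown sugar: 10 tbsp × 8/5 ÷ 16 tbsp/cup × 220 g/cup = 220.0 g
sliced almonds: 750 g × 8/5 ÷ 28.35 g/oz ≈ 42.3 oz
dried cranberries: 500 g × 8/5 ÷ 140 g/cup × 16 tbsp/cup ≈ 91.4 tbsp
mashed banana: 1.75 cup × 8/5 × 232 g/cup ÷ 1000 g/kg ≈ 0.6 kg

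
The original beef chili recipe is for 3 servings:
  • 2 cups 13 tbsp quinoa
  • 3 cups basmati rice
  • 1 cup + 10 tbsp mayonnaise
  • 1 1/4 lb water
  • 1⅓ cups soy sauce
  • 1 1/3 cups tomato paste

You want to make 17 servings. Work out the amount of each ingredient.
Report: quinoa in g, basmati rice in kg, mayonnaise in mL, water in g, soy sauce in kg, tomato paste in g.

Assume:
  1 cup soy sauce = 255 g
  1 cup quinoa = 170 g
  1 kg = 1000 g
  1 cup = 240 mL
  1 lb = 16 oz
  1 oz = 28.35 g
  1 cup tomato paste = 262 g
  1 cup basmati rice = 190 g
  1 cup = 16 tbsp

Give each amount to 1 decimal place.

quinoa: 2709.4 g; basmati rice: 3.2 kg; mayonnaise: 2210.0 mL; water: 3213.0 g; soy sauce: 1.9 kg; tomato paste: 1979.6 g

Scaling factor: 17/3.
quinoa: (2 cup + 13 tbsp = 2.8125 cup) × 17/3 × 170 g/cup ≈ 2709.4 g
basmati rice: 3 cup × 17/3 × 190 g/cup ÷ 1000 g/kg ≈ 3.2 kg
mayonnaise: (1 cup + 10 tbsp = 1.625 cup) × 17/3 × 240 mL/cup = 2210.0 mL
water: 1.25 lb × 17/3 × 16 oz/lb × 28.35 g/oz = 3213.0 g
soy sauce: 4/3 cup × 17/3 × 255 g/cup ÷ 1000 g/kg ≈ 1.9 kg
tomato paste: 4/3 cup × 17/3 × 262 g/cup ≈ 1979.6 g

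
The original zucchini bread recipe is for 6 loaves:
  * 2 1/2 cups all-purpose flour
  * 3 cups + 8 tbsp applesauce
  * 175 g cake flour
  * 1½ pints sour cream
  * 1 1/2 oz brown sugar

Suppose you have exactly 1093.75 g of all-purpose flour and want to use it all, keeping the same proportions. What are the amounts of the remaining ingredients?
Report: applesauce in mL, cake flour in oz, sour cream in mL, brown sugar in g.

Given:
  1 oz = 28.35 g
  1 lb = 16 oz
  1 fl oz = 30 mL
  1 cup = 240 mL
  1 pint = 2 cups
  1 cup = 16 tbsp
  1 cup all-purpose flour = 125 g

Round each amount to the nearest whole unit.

applesauce: 2940 mL; cake flour: 22 oz; sour cream: 2520 mL; brown sugar: 149 g

The original recipe has 312.5 g of all-purpose flour, so the scaling factor is 1093.75 ÷ 312.5 = 7/2 = 3.5.
applesauce: (3 cup + 8 tbsp = 3.5 cup) × 7/2 × 240 mL/cup = 2940 mL
cake flour: 175 g × 7/2 ÷ 28.35 g/oz ≈ 22 oz
sour cream: 1.5 pint × 7/2 × 2 cup/pint × 240 mL/cup = 2520 mL
brown sugar: 1.5 oz × 7/2 × 28.35 g/oz ≈ 149 g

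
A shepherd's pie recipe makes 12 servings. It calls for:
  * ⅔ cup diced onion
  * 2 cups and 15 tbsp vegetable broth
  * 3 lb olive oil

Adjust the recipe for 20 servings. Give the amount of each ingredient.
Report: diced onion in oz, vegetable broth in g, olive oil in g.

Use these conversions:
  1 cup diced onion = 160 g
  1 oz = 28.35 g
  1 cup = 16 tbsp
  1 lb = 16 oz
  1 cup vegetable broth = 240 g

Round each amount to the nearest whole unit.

Scaling factor: 20/12 = 5/3.
diced onion: 2/3 cup × 5/3 × 160 g/cup ÷ 28.35 g/oz ≈ 6 oz
vegetable broth: (2 cup + 15 tbsp = 2.9375 cup) × 5/3 × 240 g/cup = 1175 g
olive oil: 3 lb × 5/3 × 16 oz/lb × 28.35 g/oz = 2268 g

diced onion: 6 oz; vegetable broth: 1175 g; olive oil: 2268 g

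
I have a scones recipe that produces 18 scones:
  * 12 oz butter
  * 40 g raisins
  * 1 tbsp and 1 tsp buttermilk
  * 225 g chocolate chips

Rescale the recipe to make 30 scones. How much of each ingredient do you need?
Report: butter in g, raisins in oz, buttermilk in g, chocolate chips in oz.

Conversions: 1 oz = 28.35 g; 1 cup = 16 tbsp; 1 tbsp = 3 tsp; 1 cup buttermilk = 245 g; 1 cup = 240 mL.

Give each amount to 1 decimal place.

butter: 567.0 g; raisins: 2.4 oz; buttermilk: 34.0 g; chocolate chips: 13.2 oz

Scaling factor: 30/18 = 5/3.
butter: 12 oz × 5/3 × 28.35 g/oz = 567.0 g
raisins: 40 g × 5/3 ÷ 28.35 g/oz ≈ 2.4 oz
buttermilk: (1 tbsp + 1 tsp = 4/3 tbsp) × 5/3 ÷ 16 tbsp/cup × 245 g/cup ≈ 34.0 g
chocolate chips: 225 g × 5/3 ÷ 28.35 g/oz ≈ 13.2 oz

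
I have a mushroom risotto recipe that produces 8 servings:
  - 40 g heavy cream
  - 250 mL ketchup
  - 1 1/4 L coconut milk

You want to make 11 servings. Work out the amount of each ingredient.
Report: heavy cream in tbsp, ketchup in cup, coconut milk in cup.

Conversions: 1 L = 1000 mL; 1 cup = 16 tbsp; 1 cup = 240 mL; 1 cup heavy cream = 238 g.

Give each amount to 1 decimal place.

heavy cream: 3.7 tbsp; ketchup: 1.4 cup; coconut milk: 7.2 cup

Scaling factor: 11/8 = 1.375.
heavy cream: 40 g × 11/8 ÷ 238 g/cup × 16 tbsp/cup ≈ 3.7 tbsp
ketchup: 250 mL × 11/8 ÷ 240 mL/cup ≈ 1.4 cup
coconut milk: 1.25 L × 11/8 × 1000 mL/L ÷ 240 mL/cup ≈ 7.2 cup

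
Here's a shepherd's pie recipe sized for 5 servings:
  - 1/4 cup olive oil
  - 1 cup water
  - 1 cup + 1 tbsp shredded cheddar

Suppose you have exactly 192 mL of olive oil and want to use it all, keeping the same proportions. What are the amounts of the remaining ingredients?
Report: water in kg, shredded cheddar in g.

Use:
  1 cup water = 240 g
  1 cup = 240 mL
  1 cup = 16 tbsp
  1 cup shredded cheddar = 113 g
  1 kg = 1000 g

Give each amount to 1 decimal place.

The original recipe has 60 mL of olive oil, so the scaling factor is 192 ÷ 60 = 16/5 = 3.2.
water: 1 cup × 16/5 × 240 g/cup ÷ 1000 g/kg ≈ 0.8 kg
shredded cheddar: (1 cup + 1 tbsp = 1.0625 cup) × 16/5 × 113 g/cup = 384.2 g

water: 0.8 kg; shredded cheddar: 384.2 g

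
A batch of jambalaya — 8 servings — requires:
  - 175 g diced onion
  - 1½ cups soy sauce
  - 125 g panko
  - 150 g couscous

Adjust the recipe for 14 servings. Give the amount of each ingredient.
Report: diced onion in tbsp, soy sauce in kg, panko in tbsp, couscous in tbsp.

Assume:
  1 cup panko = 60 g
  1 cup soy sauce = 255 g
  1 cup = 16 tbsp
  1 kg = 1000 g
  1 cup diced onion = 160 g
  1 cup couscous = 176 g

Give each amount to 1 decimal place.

diced onion: 30.6 tbsp; soy sauce: 0.7 kg; panko: 58.3 tbsp; couscous: 23.9 tbsp

Scaling factor: 14/8 = 7/4 = 1.75.
diced onion: 175 g × 7/4 ÷ 160 g/cup × 16 tbsp/cup ≈ 30.6 tbsp
soy sauce: 1.5 cup × 7/4 × 255 g/cup ÷ 1000 g/kg ≈ 0.7 kg
panko: 125 g × 7/4 ÷ 60 g/cup × 16 tbsp/cup ≈ 58.3 tbsp
couscous: 150 g × 7/4 ÷ 176 g/cup × 16 tbsp/cup ≈ 23.9 tbsp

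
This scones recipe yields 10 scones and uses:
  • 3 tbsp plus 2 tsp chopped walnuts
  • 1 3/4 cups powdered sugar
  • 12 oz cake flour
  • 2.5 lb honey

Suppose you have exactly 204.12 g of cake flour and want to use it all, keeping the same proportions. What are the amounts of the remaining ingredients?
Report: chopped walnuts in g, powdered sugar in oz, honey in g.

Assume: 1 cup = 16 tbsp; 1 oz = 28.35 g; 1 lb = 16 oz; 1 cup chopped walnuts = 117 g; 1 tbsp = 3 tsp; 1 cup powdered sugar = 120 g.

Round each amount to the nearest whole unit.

chopped walnuts: 16 g; powdered sugar: 4 oz; honey: 680 g

The original recipe has 340.2 g of cake flour, so the scaling factor is 204.12 ÷ 340.2 = 3/5 = 0.6.
chopped walnuts: (3 tbsp + 2 tsp = 11/3 tbsp) × 3/5 ÷ 16 tbsp/cup × 117 g/cup ≈ 16 g
powdered sugar: 1.75 cup × 3/5 × 120 g/cup ÷ 28.35 g/oz ≈ 4 oz
honey: 2.5 lb × 3/5 × 16 oz/lb × 28.35 g/oz ≈ 680 g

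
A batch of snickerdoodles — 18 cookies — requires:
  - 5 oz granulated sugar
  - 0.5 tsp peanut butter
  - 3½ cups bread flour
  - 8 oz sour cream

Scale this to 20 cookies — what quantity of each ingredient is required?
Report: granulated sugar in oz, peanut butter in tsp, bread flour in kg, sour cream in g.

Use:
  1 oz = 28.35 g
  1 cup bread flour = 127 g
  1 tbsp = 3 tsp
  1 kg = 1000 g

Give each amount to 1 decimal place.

Scaling factor: 20/18 = 10/9.
granulated sugar: 5 oz × 10/9 ≈ 5.6 oz
peanut butter: 0.5 tsp × 10/9 ≈ 0.6 tsp
bread flour: 3.5 cup × 10/9 × 127 g/cup ÷ 1000 g/kg ≈ 0.5 kg
sour cream: 8 oz × 10/9 × 28.35 g/oz = 252.0 g

granulated sugar: 5.6 oz; peanut butter: 0.6 tsp; bread flour: 0.5 kg; sour cream: 252.0 g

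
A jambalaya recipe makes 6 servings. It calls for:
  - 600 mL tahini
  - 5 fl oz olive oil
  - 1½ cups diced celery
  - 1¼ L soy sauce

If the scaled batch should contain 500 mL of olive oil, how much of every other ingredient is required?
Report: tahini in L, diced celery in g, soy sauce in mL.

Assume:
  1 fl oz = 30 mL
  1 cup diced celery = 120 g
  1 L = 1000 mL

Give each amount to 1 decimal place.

tahini: 2.0 L; diced celery: 600.0 g; soy sauce: 4166.7 mL

The original recipe has 150 mL of olive oil, so the scaling factor is 500 ÷ 150 = 10/3.
tahini: 600 mL × 10/3 ÷ 1000 mL/L = 2.0 L
diced celery: 1.5 cup × 10/3 × 120 g/cup = 600.0 g
soy sauce: 1.25 L × 10/3 × 1000 mL/L ≈ 4166.7 mL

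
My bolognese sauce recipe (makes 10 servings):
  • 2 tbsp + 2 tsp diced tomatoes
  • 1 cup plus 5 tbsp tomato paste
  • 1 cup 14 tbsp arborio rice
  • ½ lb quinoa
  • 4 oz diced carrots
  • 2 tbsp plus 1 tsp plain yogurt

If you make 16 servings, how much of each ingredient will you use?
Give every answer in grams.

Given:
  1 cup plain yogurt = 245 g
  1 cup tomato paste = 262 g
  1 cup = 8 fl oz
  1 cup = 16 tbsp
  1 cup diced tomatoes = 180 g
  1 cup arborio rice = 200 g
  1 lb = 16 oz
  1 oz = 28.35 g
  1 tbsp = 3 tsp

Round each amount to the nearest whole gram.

diced tomatoes: 48 g; tomato paste: 550 g; arborio rice: 600 g; quinoa: 363 g; diced carrots: 181 g; plain yogurt: 57 g

Scaling factor: 16/10 = 8/5 = 1.6.
diced tomatoes: (2 tbsp + 2 tsp = 8/3 tbsp) × 8/5 ÷ 16 tbsp/cup × 180 g/cup = 48 g
tomato paste: (1 cup + 5 tbsp = 1.3125 cup) × 8/5 × 262 g/cup ≈ 550 g
arborio rice: (1 cup + 14 tbsp = 1.875 cup) × 8/5 × 200 g/cup = 600 g
quinoa: 0.5 lb × 8/5 × 16 oz/lb × 28.35 g/oz ≈ 363 g
diced carrots: 4 oz × 8/5 × 28.35 g/oz ≈ 181 g
plain yogurt: (2 tbsp + 1 tsp = 7/3 tbsp) × 8/5 ÷ 16 tbsp/cup × 245 g/cup ≈ 57 g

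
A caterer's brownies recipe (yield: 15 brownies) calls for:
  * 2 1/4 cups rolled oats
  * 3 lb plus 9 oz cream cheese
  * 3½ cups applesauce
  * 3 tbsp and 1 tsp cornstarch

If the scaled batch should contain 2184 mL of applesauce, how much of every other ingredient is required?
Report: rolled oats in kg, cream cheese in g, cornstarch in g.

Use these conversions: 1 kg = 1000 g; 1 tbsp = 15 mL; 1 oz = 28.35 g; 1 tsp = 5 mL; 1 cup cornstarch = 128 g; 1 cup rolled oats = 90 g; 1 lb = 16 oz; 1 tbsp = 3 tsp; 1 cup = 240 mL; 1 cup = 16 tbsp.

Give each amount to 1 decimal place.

The original recipe has 840 mL of applesauce, so the scaling factor is 2184 ÷ 840 = 13/5 = 2.6.
rolled oats: 2.25 cup × 13/5 × 90 g/cup ÷ 1000 g/kg ≈ 0.5 kg
cream cheese: (3 lb + 9 oz = 3.5625 lb) × 13/5 × 16 oz/lb × 28.35 g/oz ≈ 4201.5 g
cornstarch: (3 tbsp + 1 tsp = 10/3 tbsp) × 13/5 ÷ 16 tbsp/cup × 128 g/cup ≈ 69.3 g

rolled oats: 0.5 kg; cream cheese: 4201.5 g; cornstarch: 69.3 g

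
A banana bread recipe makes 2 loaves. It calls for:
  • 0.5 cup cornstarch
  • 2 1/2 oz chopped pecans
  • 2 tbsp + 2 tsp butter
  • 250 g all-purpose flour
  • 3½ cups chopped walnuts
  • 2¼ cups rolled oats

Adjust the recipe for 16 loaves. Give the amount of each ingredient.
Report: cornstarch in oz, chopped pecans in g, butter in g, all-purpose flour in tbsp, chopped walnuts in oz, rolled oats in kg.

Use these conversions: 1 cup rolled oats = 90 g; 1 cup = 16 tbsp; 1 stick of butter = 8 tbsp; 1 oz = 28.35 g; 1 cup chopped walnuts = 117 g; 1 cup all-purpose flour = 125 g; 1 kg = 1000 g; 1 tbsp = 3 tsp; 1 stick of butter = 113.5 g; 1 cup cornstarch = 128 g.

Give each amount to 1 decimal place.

Scaling factor: 16/2 = 8.
cornstarch: 0.5 cup × 8 × 128 g/cup ÷ 28.35 g/oz ≈ 18.1 oz
chopped pecans: 2.5 oz × 8 × 28.35 g/oz = 567.0 g
butter: (2 tbsp + 2 tsp = 8/3 tbsp) × 8 ÷ 8 tbsp/stick × 113.5 g/stick ≈ 302.7 g
all-purpose flour: 250 g × 8 ÷ 125 g/cup × 16 tbsp/cup = 256.0 tbsp
chopped walnuts: 3.5 cup × 8 × 117 g/cup ÷ 28.35 g/oz ≈ 115.6 oz
rolled oats: 2.25 cup × 8 × 90 g/cup ÷ 1000 g/kg ≈ 1.6 kg

cornstarch: 18.1 oz; chopped pecans: 567.0 g; butter: 302.7 g; all-purpose flour: 256.0 tbsp; chopped walnuts: 115.6 oz; rolled oats: 1.6 kg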